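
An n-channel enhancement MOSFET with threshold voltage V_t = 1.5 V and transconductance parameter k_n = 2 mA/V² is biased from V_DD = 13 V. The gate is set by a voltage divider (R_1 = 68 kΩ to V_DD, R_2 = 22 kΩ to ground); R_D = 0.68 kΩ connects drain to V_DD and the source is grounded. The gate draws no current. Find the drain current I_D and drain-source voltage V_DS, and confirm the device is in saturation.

V_G = V_DD·R_2/(R_1+R_2) = 13×22/90 = 3.18 V. With the source grounded, V_GS = V_G = 3.18 V.
Assume saturation: I_D = (k_n/2)(V_GS − V_t)² = (2/2)×(3.18 − 1.5)² = 1×1.68² = 2.81 mA.
V_DS = V_DD − I_D·R_D = 13 − 2.81×0.68 = 11.1 V.
Saturation requires V_DS ≥ V_GS − V_t = 1.68 V; 11.1 ≥ 1.68 ✓.

I_D ≈ 2.8 mA, V_DS ≈ 11 V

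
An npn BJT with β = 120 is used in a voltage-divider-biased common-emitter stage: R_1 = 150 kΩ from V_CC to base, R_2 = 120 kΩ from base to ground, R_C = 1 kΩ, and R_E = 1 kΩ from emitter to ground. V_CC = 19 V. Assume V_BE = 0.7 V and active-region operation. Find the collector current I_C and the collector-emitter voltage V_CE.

I_C ≈ 5 mA, V_CE ≈ 9.1 V

Thevenize the base divider: V_Th = V_CC·R_2/(R_1+R_2) = 19×120/270 = 8.44 V, R_Th = R_1‖R_2 = 66.7 kΩ.
Base-emitter loop: V_Th = I_B·R_Th + V_BE + (β+1)I_B·R_E, so I_B = (8.44 − 0.7) / (66.7 + 121×1) = 0.0413 mA.
I_C = β·I_B = 120×0.0413 = 4.95 mA, and I_E = (β+1)I_B = 4.99 mA.
V_CE = V_CC − I_C·R_C − I_E·R_E = 19 − 4.95×1 − 4.99×1 = 9.05 V.
V_CE = 9.05 V > 0.2 V confirms active-region operation.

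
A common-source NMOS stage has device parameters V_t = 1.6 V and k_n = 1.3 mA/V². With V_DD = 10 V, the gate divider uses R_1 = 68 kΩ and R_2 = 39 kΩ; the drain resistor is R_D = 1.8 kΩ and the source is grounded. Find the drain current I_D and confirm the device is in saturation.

I_D ≈ 2.7 mA

V_G = V_DD·R_2/(R_1+R_2) = 10×39/107 = 3.64 V. With the source grounded, V_GS = V_G = 3.64 V.
Assume saturation: I_D = (k_n/2)(V_GS − V_t)² = (1.3/2)×(3.64 − 1.6)² = 0.65×2.04² = 2.72 mA.
V_DS = V_DD − I_D·R_D = 10 − 2.72×1.8 = 5.11 V.
Saturation requires V_DS ≥ V_GS − V_t = 2.04 V; 5.11 ≥ 2.04 ✓.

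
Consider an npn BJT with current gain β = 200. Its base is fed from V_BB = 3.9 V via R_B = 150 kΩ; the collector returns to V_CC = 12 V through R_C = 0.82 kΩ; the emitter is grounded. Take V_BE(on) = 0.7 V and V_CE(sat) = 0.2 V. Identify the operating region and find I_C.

active; I_C ≈ 4.3 mA

Assume active. Base-emitter loop: I_B = (V_BB − V_BE)/R_B = (3.9 − 0.7)/150 = 0.0213 mA.
I_C = β·I_B = 200×0.0213 = 4.27 mA.
V_CE = V_CC − I_C·R_C = 12 − 4.27×0.82 = 8.5 V > V_CE(sat), so the active-region assumption holds.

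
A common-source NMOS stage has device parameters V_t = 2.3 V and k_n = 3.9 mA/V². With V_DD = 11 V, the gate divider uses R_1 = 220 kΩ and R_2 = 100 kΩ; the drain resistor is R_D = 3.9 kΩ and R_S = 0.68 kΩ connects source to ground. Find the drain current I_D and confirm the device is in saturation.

V_G = V_DD·R_2/(R_1+R_2) = 11×100/320 = 3.44 V.
Assume saturation: I_D = (k_n/2)(V_GS − V_t)² with V_GS = V_G − I_D·R_S = 3.44 − 0.68·I_D.
Substituting gives 0.902·I_D² − 4.02·I_D + 2.52 = 0, with roots I_D = 0.757 or 3.7 mA.
The root I_D = 3.7 mA gives V_GS = 0.923 V ≤ V_t, so take I_D = 0.757 mA.
Then V_GS = 2.92 V and V_DS = V_DD − I_D(R_D+R_S) = 11 − 0.757×4.58 = 7.53 V.
Saturation requires V_DS ≥ V_GS − V_t = 0.623 V; 7.53 ≥ 0.623 ✓.

I_D ≈ 0.76 mA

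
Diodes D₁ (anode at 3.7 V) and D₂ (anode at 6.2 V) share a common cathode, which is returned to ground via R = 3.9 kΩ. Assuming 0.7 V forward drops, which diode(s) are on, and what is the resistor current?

Only D₂ conducts; I_R ≈ 1.4 mA

Assume both conduct. Then node N would need to be at both 3.7−0.7 = 3 V and 6.2−0.7 = 5.5 V, which is impossible.
Assume only D₂ conducts: V_N = 6.2 − 0.7 = 5.5 V, so I_R = 5.5/3.9 = 1.41 mA.
Check D₁: its anode-to-cathode voltage is 3.7 − 5.5 = -1.8 V < 0.7 V, so it is off. The assumption is consistent.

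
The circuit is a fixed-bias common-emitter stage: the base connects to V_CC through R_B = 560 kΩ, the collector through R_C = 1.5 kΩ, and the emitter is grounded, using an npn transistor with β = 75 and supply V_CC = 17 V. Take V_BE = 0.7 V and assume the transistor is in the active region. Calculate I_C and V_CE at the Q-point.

Base loop: V_CC = I_B·R_B + V_BE, so I_B = (17 − 0.7)/560 kΩ = 0.0291 mA.
In the active region I_C = β·I_B = 75 × 0.0291 = 2.18 mA.
Collector loop: V_CE = V_CC − I_C·R_C = 17 − 2.18×1.5 = 13.7 V.
Since V_CE = 13.7 V > V_CE(sat) ≈ 0.2 V, the transistor is in the active region as assumed.

I_C ≈ 2.2 mA, V_CE ≈ 14 V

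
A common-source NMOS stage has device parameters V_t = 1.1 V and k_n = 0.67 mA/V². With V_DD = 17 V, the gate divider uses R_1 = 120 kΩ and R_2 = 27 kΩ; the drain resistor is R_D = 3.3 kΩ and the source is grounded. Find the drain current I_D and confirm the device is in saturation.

V_G = V_DD·R_2/(R_1+R_2) = 17×27/147 = 3.12 V. With the source grounded, V_GS = V_G = 3.12 V.
Assume saturation: I_D = (k_n/2)(V_GS − V_t)² = (0.67/2)×(3.12 − 1.1)² = 0.335×2.02² = 1.37 mA.
V_DS = V_DD − I_D·R_D = 17 − 1.37×3.3 = 12.5 V.
Saturation requires V_DS ≥ V_GS − V_t = 2.02 V; 12.5 ≥ 2.02 ✓.

I_D ≈ 1.4 mA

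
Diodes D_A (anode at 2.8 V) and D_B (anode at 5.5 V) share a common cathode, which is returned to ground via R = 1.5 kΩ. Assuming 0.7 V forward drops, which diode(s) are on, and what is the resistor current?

Assume both conduct. Then node N would need to be at both 2.8−0.7 = 2.1 V and 5.5−0.7 = 4.8 V, which is impossible.
Assume only D_B conducts: V_N = 5.5 − 0.7 = 4.8 V, so I_R = 4.8/1.5 = 3.2 mA.
Check D_A: its anode-to-cathode voltage is 2.8 − 4.8 = -2 V < 0.7 V, so it is off. The assumption is consistent.

Only D_B conducts; I_R ≈ 3.2 mA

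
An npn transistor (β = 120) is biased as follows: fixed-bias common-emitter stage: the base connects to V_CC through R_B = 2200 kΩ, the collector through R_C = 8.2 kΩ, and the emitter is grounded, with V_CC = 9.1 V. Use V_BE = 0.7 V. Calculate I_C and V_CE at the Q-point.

Base loop: V_CC = I_B·R_B + V_BE, so I_B = (9.1 − 0.7)/2200 kΩ = 0.00382 mA.
In the active region I_C = β·I_B = 120 × 0.00382 = 0.458 mA.
Collector loop: V_CE = V_CC − I_C·R_C = 9.1 − 0.458×8.2 = 5.34 V.
Since V_CE = 5.34 V > V_CE(sat) ≈ 0.2 V, the transistor is in the active region as assumed.

I_C ≈ 0.46 mA, V_CE ≈ 5.3 V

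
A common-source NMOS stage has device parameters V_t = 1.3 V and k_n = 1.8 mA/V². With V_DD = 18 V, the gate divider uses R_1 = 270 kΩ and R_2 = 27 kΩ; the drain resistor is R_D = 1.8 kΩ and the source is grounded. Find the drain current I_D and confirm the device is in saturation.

V_G = V_DD·R_2/(R_1+R_2) = 18×27/297 = 1.64 V. With the source grounded, V_GS = V_G = 1.64 V.
Assume saturation: I_D = (k_n/2)(V_GS − V_t)² = (1.8/2)×(1.64 − 1.3)² = 0.9×0.336² = 0.102 mA.
V_DS = V_DD − I_D·R_D = 18 − 0.102×1.8 = 17.8 V.
Saturation requires V_DS ≥ V_GS − V_t = 0.336 V; 17.8 ≥ 0.336 ✓.

I_D ≈ 0.1 mA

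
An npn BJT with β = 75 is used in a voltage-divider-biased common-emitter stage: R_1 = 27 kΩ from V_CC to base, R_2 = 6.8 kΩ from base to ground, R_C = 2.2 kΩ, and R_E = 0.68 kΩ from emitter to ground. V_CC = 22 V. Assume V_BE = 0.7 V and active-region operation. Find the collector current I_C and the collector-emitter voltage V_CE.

I_C ≈ 4.9 mA, V_CE ≈ 7.9 V

Thevenize the base divider: V_Th = V_CC·R_2/(R_1+R_2) = 22×6.8/33.8 = 4.43 V, R_Th = R_1‖R_2 = 5.43 kΩ.
Base-emitter loop: V_Th = I_B·R_Th + V_BE + (β+1)I_B·R_E, so I_B = (4.43 − 0.7) / (5.43 + 76×0.68) = 0.0652 mA.
I_C = β·I_B = 75×0.0652 = 4.89 mA, and I_E = (β+1)I_B = 4.96 mA.
V_CE = V_CC − I_C·R_C − I_E·R_E = 22 − 4.89×2.2 − 4.96×0.68 = 7.86 V.
V_CE = 7.86 V > 0.2 V confirms active-region operation.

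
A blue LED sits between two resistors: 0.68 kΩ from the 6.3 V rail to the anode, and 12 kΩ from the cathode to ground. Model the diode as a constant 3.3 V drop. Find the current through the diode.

I ≈ 0.24 mA

The two resistors are in series with the diode, so KVL gives 6.3 = I·0.68 + 3.3 + I·12.
I = (6.3 − 3.3) / (0.68 + 12) kΩ = 3 / 12.7 = 0.237 mA.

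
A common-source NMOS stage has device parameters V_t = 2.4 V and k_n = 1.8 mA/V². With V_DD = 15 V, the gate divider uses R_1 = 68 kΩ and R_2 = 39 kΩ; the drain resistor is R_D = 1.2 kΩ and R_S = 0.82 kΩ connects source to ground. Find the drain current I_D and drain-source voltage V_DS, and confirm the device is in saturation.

V_G = V_DD·R_2/(R_1+R_2) = 15×39/107 = 5.47 V.
Assume saturation: I_D = (k_n/2)(V_GS − V_t)² with V_GS = V_G − I_D·R_S = 5.47 − 0.82·I_D.
Substituting gives 0.605·I_D² − 5.53·I_D + 8.47 = 0, with roots I_D = 1.95 or 7.19 mA.
The root I_D = 7.19 mA gives V_GS = -0.426 V ≤ V_t, so take I_D = 1.95 mA.
Then V_GS = 3.87 V and V_DS = V_DD − I_D(R_D+R_S) = 15 − 1.95×2.02 = 11.1 V.
Saturation requires V_DS ≥ V_GS − V_t = 1.47 V; 11.1 ≥ 1.47 ✓.

I_D ≈ 1.9 mA, V_DS ≈ 11 V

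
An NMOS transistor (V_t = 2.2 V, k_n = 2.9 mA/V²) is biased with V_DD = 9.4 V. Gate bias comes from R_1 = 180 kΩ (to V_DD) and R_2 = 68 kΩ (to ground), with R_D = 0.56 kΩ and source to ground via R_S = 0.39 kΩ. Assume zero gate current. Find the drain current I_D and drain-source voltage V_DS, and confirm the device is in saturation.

V_G = V_DD·R_2/(R_1+R_2) = 9.4×68/248 = 2.58 V.
Assume saturation: I_D = (k_n/2)(V_GS − V_t)² with V_GS = V_G − I_D·R_S = 2.58 − 0.39·I_D.
Substituting gives 0.221·I_D² − 1.43·I_D + 0.207 = 0, with roots I_D = 0.148 or 6.32 mA.
The root I_D = 6.32 mA gives V_GS = 0.112 V ≤ V_t, so take I_D = 0.148 mA.
Then V_GS = 2.52 V and V_DS = V_DD − I_D(R_D+R_S) = 9.4 − 0.148×0.95 = 9.26 V.
Saturation requires V_DS ≥ V_GS − V_t = 0.32 V; 9.26 ≥ 0.32 ✓.

I_D ≈ 0.15 mA, V_DS ≈ 9.3 V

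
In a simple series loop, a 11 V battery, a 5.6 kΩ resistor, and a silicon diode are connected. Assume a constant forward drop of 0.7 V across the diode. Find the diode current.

I ≈ 1.8 mA

KVL around the loop: 11 = V_D + I·R = 0.7 + I × 5.6 kΩ.
So I = (11 − 0.7) / 5.6 kΩ = 10.3 / 5.6 = 1.84 mA.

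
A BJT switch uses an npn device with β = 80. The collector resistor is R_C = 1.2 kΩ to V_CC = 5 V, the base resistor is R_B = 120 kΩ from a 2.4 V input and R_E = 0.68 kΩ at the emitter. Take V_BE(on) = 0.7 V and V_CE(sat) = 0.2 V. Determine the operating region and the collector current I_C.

Assume active. Base-emitter loop: I_B = (V_BB − V_BE)/(R_B + (β+1)R_E) = (2.4 − 0.7)/(120 + 81×0.68) = 0.00971 mA.
I_C = β·I_B = 80×0.00971 = 0.777 mA.
V_CE = V_CC − I_C·R_C − I_E·R_E = 5 − 0.777×1.2 − 0.786×0.68 = 3.53 V > V_CE(sat), so the active-region assumption holds.

active; I_C ≈ 0.78 mA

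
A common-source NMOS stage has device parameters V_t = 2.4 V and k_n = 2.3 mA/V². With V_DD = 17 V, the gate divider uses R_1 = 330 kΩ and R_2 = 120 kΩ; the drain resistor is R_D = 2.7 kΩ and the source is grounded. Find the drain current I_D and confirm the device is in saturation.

V_G = V_DD·R_2/(R_1+R_2) = 17×120/450 = 4.53 V. With the source grounded, V_GS = V_G = 4.53 V.
Assume saturation: I_D = (k_n/2)(V_GS − V_t)² = (2.3/2)×(4.53 − 2.4)² = 1.15×2.13² = 5.23 mA.
V_DS = V_DD − I_D·R_D = 17 − 5.23×2.7 = 2.87 V.
Saturation requires V_DS ≥ V_GS − V_t = 2.13 V; 2.87 ≥ 2.13 ✓.

I_D ≈ 5.2 mA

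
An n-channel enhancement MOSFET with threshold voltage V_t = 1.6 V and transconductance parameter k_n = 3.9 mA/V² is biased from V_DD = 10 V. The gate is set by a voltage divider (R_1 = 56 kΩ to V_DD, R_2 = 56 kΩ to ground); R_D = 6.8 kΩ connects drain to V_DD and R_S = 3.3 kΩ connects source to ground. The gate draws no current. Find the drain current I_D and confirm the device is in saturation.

V_G = V_DD·R_2/(R_1+R_2) = 10×56/112 = 5 V.
Assume saturation: I_D = (k_n/2)(V_GS − V_t)² with V_GS = V_G − I_D·R_S = 5 − 3.3·I_D.
Substituting gives 21.2·I_D² − 44.8·I_D + 22.5 = 0, with roots I_D = 0.832 or 1.28 mA.
The root I_D = 1.28 mA gives V_GS = 0.791 V ≤ V_t, so take I_D = 0.832 mA.
Then V_GS = 2.25 V and V_DS = V_DD − I_D(R_D+R_S) = 10 − 0.832×10.1 = 1.59 V.
Saturation requires V_DS ≥ V_GS − V_t = 0.653 V; 1.59 ≥ 0.653 ✓.

I_D ≈ 0.83 mA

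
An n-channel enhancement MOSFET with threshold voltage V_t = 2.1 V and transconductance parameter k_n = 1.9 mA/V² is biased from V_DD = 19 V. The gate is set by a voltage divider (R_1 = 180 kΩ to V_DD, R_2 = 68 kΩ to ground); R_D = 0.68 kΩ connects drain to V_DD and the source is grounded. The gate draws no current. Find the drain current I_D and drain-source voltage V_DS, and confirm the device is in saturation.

V_G = V_DD·R_2/(R_1+R_2) = 19×68/248 = 5.21 V. With the source grounded, V_GS = V_G = 5.21 V.
Assume saturation: I_D = (k_n/2)(V_GS − V_t)² = (1.9/2)×(5.21 − 2.1)² = 0.95×3.11² = 9.19 mA.
V_DS = V_DD − I_D·R_D = 19 − 9.19×0.68 = 12.8 V.
Saturation requires V_DS ≥ V_GS − V_t = 3.11 V; 12.8 ≥ 3.11 ✓.

I_D ≈ 9.2 mA, V_DS ≈ 13 V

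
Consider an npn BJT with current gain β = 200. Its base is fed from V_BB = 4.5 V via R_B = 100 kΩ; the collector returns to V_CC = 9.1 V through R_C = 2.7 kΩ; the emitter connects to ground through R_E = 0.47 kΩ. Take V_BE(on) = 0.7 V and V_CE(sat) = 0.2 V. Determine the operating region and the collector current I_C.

saturation; I_C ≈ 2.8 mA

Assume active: I_B = (4.5 − 0.7)/(100 + 201×0.47) = 0.0195 mA, I_C = β·I_B = 3.91 mA.
Then V_CE = 9.1 − 3.91×2.7 − 3.93×0.47 = -3.3 V < 0.2 V — the active assumption fails.
Re-solve with V_CE = 0.2 V. KCL at the emitter: V_E/R_E = (V_BB−0.7−V_E)/R_B + (V_CC−0.2−V_E)/R_C, giving V_E = 1.33 V.
I_C = (V_CC − 0.2 − V_E)/R_C = (8.9 − 1.33)/2.7 = 2.8 mA.
Check: I_B = (3.8 − 1.33)/100 = 0.0247 mA, and β·I_B = 4.94 mA > I_C, confirming saturation.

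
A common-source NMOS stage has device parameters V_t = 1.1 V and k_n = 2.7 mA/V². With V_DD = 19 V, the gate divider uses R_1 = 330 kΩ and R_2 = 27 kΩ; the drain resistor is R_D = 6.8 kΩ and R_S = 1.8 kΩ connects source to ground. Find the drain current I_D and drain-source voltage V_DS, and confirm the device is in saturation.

V_G = V_DD·R_2/(R_1+R_2) = 19×27/357 = 1.44 V.
Assume saturation: I_D = (k_n/2)(V_GS − V_t)² with V_GS = V_G − I_D·R_S = 1.44 − 1.8·I_D.
Substituting gives 4.37·I_D² − 2.64·I_D + 0.153 = 0, with roots I_D = 0.0652 or 0.538 mA.
The root I_D = 0.538 mA gives V_GS = 0.469 V ≤ V_t, so take I_D = 0.0652 mA.
Then V_GS = 1.32 V and V_DS = V_DD − I_D(R_D+R_S) = 19 − 0.0652×8.6 = 18.4 V.
Saturation requires V_DS ≥ V_GS − V_t = 0.22 V; 18.4 ≥ 0.22 ✓.

I_D ≈ 0.065 mA, V_DS ≈ 18 V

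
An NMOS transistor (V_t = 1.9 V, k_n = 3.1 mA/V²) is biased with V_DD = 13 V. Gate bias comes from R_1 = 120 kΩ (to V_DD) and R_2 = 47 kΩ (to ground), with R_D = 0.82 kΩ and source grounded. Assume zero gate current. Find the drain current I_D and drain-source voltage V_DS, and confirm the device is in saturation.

I_D ≈ 4.8 mA, V_DS ≈ 9.1 V

V_G = V_DD·R_2/(R_1+R_2) = 13×47/167 = 3.66 V. With the source grounded, V_GS = V_G = 3.66 V.
Assume saturation: I_D = (k_n/2)(V_GS − V_t)² = (3.1/2)×(3.66 − 1.9)² = 1.55×1.76² = 4.79 mA.
V_DS = V_DD − I_D·R_D = 13 − 4.79×0.82 = 9.07 V.
Saturation requires V_DS ≥ V_GS − V_t = 1.76 V; 9.07 ≥ 1.76 ✓.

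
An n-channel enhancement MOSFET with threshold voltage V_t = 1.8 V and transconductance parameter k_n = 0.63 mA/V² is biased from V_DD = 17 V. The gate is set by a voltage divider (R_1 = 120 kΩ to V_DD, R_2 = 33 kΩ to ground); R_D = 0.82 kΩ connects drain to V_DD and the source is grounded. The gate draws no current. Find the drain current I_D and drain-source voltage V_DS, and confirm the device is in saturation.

V_G = V_DD·R_2/(R_1+R_2) = 17×33/153 = 3.67 V. With the source grounded, V_GS = V_G = 3.67 V.
Assume saturation: I_D = (k_n/2)(V_GS − V_t)² = (0.63/2)×(3.67 − 1.8)² = 0.315×1.87² = 1.1 mA.
V_DS = V_DD − I_D·R_D = 17 − 1.1×0.82 = 16.1 V.
Saturation requires V_DS ≥ V_GS − V_t = 1.87 V; 16.1 ≥ 1.87 ✓.

I_D ≈ 1.1 mA, V_DS ≈ 16 V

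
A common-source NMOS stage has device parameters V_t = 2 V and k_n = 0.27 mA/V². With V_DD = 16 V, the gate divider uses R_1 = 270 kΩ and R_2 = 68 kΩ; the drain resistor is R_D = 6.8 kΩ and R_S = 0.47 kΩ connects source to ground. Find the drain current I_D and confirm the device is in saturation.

I_D ≈ 0.17 mA

V_G = V_DD·R_2/(R_1+R_2) = 16×68/338 = 3.22 V.
Assume saturation: I_D = (k_n/2)(V_GS − V_t)² with V_GS = V_G − I_D·R_S = 3.22 − 0.47·I_D.
Substituting gives 0.0298·I_D² − 1.15·I_D + 0.201 = 0, with roots I_D = 0.174 or 38.5 mA.
The root I_D = 38.5 mA gives V_GS = -14.9 V ≤ V_t, so take I_D = 0.174 mA.
Then V_GS = 3.14 V and V_DS = V_DD − I_D(R_D+R_S) = 16 − 0.174×7.27 = 14.7 V.
Saturation requires V_DS ≥ V_GS − V_t = 1.14 V; 14.7 ≥ 1.14 ✓.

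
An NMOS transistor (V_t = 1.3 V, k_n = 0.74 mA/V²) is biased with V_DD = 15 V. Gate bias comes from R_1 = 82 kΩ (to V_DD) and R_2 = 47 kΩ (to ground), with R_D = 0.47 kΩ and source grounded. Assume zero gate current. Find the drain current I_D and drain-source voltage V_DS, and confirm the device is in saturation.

I_D ≈ 6.4 mA, V_DS ≈ 12 V

V_G = V_DD·R_2/(R_1+R_2) = 15×47/129 = 5.47 V. With the source grounded, V_GS = V_G = 5.47 V.
Assume saturation: I_D = (k_n/2)(V_GS − V_t)² = (0.74/2)×(5.47 − 1.3)² = 0.37×4.17² = 6.42 mA.
V_DS = V_DD − I_D·R_D = 15 − 6.42×0.47 = 12 V.
Saturation requires V_DS ≥ V_GS − V_t = 4.17 V; 12 ≥ 4.17 ✓.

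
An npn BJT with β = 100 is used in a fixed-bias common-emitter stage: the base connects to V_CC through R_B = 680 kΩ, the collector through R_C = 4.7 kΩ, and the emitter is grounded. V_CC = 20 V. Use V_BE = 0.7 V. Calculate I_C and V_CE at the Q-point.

Base loop: V_CC = I_B·R_B + V_BE, so I_B = (20 − 0.7)/680 kΩ = 0.0284 mA.
In the active region I_C = β·I_B = 100 × 0.0284 = 2.84 mA.
Collector loop: V_CE = V_CC − I_C·R_C = 20 − 2.84×4.7 = 6.66 V.
Since V_CE = 6.66 V > V_CE(sat) ≈ 0.2 V, the transistor is in the active region as assumed.

I_C ≈ 2.8 mA, V_CE ≈ 6.7 V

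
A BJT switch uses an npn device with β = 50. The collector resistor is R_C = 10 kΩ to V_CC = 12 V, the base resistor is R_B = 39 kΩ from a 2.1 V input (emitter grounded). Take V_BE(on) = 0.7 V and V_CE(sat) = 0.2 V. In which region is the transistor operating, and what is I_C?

saturation; I_C ≈ 1.2 mA

Assume active: I_B = (2.1 − 0.7)/39 = 0.0359 mA, giving I_C = β·I_B = 1.79 mA.
But then V_CE = 12 − 1.79×10 = -5.95 V < V_CE(sat) = 0.2 V — impossible in the active region.
So the transistor is saturated. With V_CE = 0.2 V, I_C = (V_CC − 0.2)/R_C = 11.8/10 = 1.18 mA.
Check: β·I_B = 1.79 mA > I_C = 1.18 mA, confirming saturation.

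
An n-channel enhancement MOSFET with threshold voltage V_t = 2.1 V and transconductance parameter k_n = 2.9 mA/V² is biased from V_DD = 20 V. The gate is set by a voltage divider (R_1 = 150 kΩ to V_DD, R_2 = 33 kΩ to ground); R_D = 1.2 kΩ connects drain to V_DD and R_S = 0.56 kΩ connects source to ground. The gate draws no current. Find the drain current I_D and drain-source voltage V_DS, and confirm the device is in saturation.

V_G = V_DD·R_2/(R_1+R_2) = 20×33/183 = 3.61 V.
Assume saturation: I_D = (k_n/2)(V_GS − V_t)² with V_GS = V_G − I_D·R_S = 3.61 − 0.56·I_D.
Substituting gives 0.455·I_D² − 3.45·I_D + 3.29 = 0, with roots I_D = 1.12 or 6.46 mA.
The root I_D = 6.46 mA gives V_GS = -0.0106 V ≤ V_t, so take I_D = 1.12 mA.
Then V_GS = 2.98 V and V_DS = V_DD − I_D(R_D+R_S) = 20 − 1.12×1.76 = 18 V.
Saturation requires V_DS ≥ V_GS − V_t = 0.879 V; 18 ≥ 0.879 ✓.

I_D ≈ 1.1 mA, V_DS ≈ 18 V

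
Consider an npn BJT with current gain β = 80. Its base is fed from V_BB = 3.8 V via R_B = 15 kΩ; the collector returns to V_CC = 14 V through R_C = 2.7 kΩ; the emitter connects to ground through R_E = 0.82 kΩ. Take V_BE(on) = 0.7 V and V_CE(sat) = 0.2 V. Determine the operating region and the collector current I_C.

active; I_C ≈ 3 mA

Assume active. Base-emitter loop: I_B = (V_BB − V_BE)/(R_B + (β+1)R_E) = (3.8 − 0.7)/(15 + 81×0.82) = 0.0381 mA.
I_C = β·I_B = 80×0.0381 = 3.05 mA.
V_CE = V_CC − I_C·R_C − I_E·R_E = 14 − 3.05×2.7 − 3.08×0.82 = 3.25 V > V_CE(sat), so the active-region assumption holds.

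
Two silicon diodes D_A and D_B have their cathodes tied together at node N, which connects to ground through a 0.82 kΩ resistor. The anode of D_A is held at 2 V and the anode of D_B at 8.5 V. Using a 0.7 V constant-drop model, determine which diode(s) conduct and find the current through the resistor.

Assume both conduct. Then node N would need to be at both 2−0.7 = 1.3 V and 8.5−0.7 = 7.8 V, which is impossible.
Assume only D_B conducts: V_N = 8.5 − 0.7 = 7.8 V, so I_R = 7.8/0.82 = 9.51 mA.
Check D_A: its anode-to-cathode voltage is 2 − 7.8 = -5.8 V < 0.7 V, so it is off. The assumption is consistent.

Only D_B conducts; I_R ≈ 9.5 mA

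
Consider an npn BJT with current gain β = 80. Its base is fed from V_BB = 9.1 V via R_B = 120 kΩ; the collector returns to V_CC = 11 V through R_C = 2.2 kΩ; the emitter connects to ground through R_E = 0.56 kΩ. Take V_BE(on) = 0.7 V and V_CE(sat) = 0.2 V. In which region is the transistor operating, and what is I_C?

Assume active: I_B = (9.1 − 0.7)/(120 + 81×0.56) = 0.0508 mA, I_C = β·I_B = 4.06 mA.
Then V_CE = 11 − 4.06×2.2 − 4.11×0.56 = -0.245 V < 0.2 V — the active assumption fails.
Re-solve with V_CE = 0.2 V. KCL at the emitter: V_E/R_E = (V_BB−0.7−V_E)/R_B + (V_CC−0.2−V_E)/R_C, giving V_E = 2.21 V.
I_C = (V_CC − 0.2 − V_E)/R_C = (10.8 − 2.21)/2.2 = 3.9 mA.
Check: I_B = (8.4 − 2.21)/120 = 0.0515 mA, and β·I_B = 4.12 mA > I_C, confirming saturation.

saturation; I_C ≈ 3.9 mA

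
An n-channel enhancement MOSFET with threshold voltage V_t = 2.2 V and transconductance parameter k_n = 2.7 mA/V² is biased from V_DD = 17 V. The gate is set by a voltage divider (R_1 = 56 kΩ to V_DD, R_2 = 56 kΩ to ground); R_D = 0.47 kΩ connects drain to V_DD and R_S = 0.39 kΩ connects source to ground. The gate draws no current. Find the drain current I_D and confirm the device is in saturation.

I_D ≈ 9.4 mA

V_G = V_DD·R_2/(R_1+R_2) = 17×56/112 = 8.5 V.
Assume saturation: I_D = (k_n/2)(V_GS − V_t)² with V_GS = V_G − I_D·R_S = 8.5 − 0.39·I_D.
Substituting gives 0.205·I_D² − 7.63·I_D + 53.6 = 0, with roots I_D = 9.39 or 27.8 mA.
The root I_D = 27.8 mA gives V_GS = -2.34 V ≤ V_t, so take I_D = 9.39 mA.
Then V_GS = 4.84 V and V_DS = V_DD − I_D(R_D+R_S) = 17 − 9.39×0.86 = 8.92 V.
Saturation requires V_DS ≥ V_GS − V_t = 2.64 V; 8.92 ≥ 2.64 ✓.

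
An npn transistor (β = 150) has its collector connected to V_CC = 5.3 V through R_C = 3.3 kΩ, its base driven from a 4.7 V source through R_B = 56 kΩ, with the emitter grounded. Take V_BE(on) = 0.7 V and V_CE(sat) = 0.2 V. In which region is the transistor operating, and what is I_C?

Assume active: I_B = (4.7 − 0.7)/56 = 0.0714 mA, giving I_C = β·I_B = 10.7 mA.
But then V_CE = 5.3 − 10.7×3.3 = -30.1 V < V_CE(sat) = 0.2 V — impossible in the active region.
So the transistor is saturated. With V_CE = 0.2 V, I_C = (V_CC − 0.2)/R_C = 5.1/3.3 = 1.55 mA.
Check: β·I_B = 10.7 mA > I_C = 1.55 mA, confirming saturation.

saturation; I_C ≈ 1.5 mA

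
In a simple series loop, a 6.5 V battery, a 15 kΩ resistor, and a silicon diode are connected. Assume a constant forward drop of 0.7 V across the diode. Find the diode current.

I ≈ 0.39 mA

KVL around the loop: 6.5 = V_D + I·R = 0.7 + I × 15 kΩ.
So I = (6.5 − 0.7) / 15 kΩ = 5.8 / 15 = 0.387 mA.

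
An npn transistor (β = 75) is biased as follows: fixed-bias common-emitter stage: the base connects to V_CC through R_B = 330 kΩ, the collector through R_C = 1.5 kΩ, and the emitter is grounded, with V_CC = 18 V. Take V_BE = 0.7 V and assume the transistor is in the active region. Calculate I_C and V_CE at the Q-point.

Base loop: V_CC = I_B·R_B + V_BE, so I_B = (18 − 0.7)/330 kΩ = 0.0524 mA.
In the active region I_C = β·I_B = 75 × 0.0524 = 3.93 mA.
Collector loop: V_CE = V_CC − I_C·R_C = 18 − 3.93×1.5 = 12.1 V.
Since V_CE = 12.1 V > V_CE(sat) ≈ 0.2 V, the transistor is in the active region as assumed.

I_C ≈ 3.9 mA, V_CE ≈ 12 V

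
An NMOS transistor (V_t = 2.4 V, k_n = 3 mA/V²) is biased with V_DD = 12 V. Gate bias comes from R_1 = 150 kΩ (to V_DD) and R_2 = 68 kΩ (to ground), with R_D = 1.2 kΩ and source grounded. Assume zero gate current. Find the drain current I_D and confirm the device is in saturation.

V_G = V_DD·R_2/(R_1+R_2) = 12×68/218 = 3.74 V. With the source grounded, V_GS = V_G = 3.74 V.
Assume saturation: I_D = (k_n/2)(V_GS − V_t)² = (3/2)×(3.74 − 2.4)² = 1.5×1.34² = 2.71 mA.
V_DS = V_DD − I_D·R_D = 12 − 2.71×1.2 = 8.75 V.
Saturation requires V_DS ≥ V_GS − V_t = 1.34 V; 8.75 ≥ 1.34 ✓.

I_D ≈ 2.7 mA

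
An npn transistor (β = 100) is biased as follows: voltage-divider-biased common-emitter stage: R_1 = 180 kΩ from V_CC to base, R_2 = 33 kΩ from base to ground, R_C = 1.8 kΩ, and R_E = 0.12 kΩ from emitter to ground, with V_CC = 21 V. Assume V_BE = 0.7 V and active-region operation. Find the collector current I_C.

Thevenize the base divider: V_Th = V_CC·R_2/(R_1+R_2) = 21×33/213 = 3.25 V, R_Th = R_1‖R_2 = 27.9 kΩ.
Base-emitter loop: V_Th = I_B·R_Th + V_BE + (β+1)I_B·R_E, so I_B = (3.25 − 0.7) / (27.9 + 101×0.12) = 0.0638 mA.
I_C = β·I_B = 100×0.0638 = 6.38 mA, and I_E = (β+1)I_B = 6.45 mA.
V_CE = V_CC − I_C·R_C − I_E·R_E = 21 − 6.38×1.8 − 6.45×0.12 = 8.74 V.
V_CE = 8.74 V > 0.2 V confirms active-region operation.

I_C ≈ 6.4 mA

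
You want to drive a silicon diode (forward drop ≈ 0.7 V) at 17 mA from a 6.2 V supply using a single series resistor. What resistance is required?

R ≈ 0.32 kΩ

The resistor drops V_S − V_D = 6.2 − 0.7 = 5.5 V at 17 mA.
R = 5.5 V / 17 mA = 0.324 kΩ.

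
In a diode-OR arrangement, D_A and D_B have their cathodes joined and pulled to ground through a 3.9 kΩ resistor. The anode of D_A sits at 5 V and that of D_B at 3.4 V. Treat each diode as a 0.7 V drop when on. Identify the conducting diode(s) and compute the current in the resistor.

Assume both conduct. Then node N would need to be at both 5−0.7 = 4.3 V and 3.4−0.7 = 2.7 V, which is impossible.
Assume only D_A conducts: V_N = 5 − 0.7 = 4.3 V, so I_R = 4.3/3.9 = 1.1 mA.
Check D_B: its anode-to-cathode voltage is 3.4 − 4.3 = -0.9 V < 0.7 V, so it is off. The assumption is consistent.

Only D_A conducts; I_R ≈ 1.1 mA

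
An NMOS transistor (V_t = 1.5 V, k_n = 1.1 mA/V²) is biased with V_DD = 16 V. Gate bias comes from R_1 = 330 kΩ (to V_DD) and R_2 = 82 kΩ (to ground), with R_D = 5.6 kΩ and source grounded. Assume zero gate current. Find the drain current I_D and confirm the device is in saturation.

I_D ≈ 1.6 mA

V_G = V_DD·R_2/(R_1+R_2) = 16×82/412 = 3.18 V. With the source grounded, V_GS = V_G = 3.18 V.
Assume saturation: I_D = (k_n/2)(V_GS − V_t)² = (1.1/2)×(3.18 − 1.5)² = 0.55×1.68² = 1.56 mA.
V_DS = V_DD − I_D·R_D = 16 − 1.56×5.6 = 7.26 V.
Saturation requires V_DS ≥ V_GS − V_t = 1.68 V; 7.26 ≥ 1.68 ✓.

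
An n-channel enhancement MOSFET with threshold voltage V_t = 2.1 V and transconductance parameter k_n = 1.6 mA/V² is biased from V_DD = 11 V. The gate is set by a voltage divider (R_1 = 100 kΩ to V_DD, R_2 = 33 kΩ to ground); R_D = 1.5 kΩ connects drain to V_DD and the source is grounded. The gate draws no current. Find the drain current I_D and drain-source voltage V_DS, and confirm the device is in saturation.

I_D ≈ 0.32 mA, V_DS ≈ 11 V

V_G = V_DD·R_2/(R_1+R_2) = 11×33/133 = 2.73 V. With the source grounded, V_GS = V_G = 2.73 V.
Assume saturation: I_D = (k_n/2)(V_GS − V_t)² = (1.6/2)×(2.73 − 2.1)² = 0.8×0.629² = 0.317 mA.
V_DS = V_DD − I_D·R_D = 11 − 0.317×1.5 = 10.5 V.
Saturation requires V_DS ≥ V_GS − V_t = 0.629 V; 10.5 ≥ 0.629 ✓.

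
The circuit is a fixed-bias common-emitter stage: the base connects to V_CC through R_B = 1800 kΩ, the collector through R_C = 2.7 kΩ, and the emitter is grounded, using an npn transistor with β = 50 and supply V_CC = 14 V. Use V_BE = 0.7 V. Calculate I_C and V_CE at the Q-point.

Base loop: V_CC = I_B·R_B + V_BE, so I_B = (14 − 0.7)/1800 kΩ = 0.00739 mA.
In the active region I_C = β·I_B = 50 × 0.00739 = 0.369 mA.
Collector loop: V_CE = V_CC − I_C·R_C = 14 − 0.369×2.7 = 13 V.
Since V_CE = 13 V > V_CE(sat) ≈ 0.2 V, the transistor is in the active region as assumed.

I_C ≈ 0.37 mA, V_CE ≈ 13 V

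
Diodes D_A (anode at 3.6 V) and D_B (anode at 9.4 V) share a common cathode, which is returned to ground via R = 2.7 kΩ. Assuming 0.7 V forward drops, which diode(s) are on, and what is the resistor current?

Only D_B conducts; I_R ≈ 3.2 mA

Assume both conduct. Then node N would need to be at both 3.6−0.7 = 2.9 V and 9.4−0.7 = 8.7 V, which is impossible.
Assume only D_B conducts: V_N = 9.4 − 0.7 = 8.7 V, so I_R = 8.7/2.7 = 3.22 mA.
Check D_A: its anode-to-cathode voltage is 3.6 − 8.7 = -5.1 V < 0.7 V, so it is off. The assumption is consistent.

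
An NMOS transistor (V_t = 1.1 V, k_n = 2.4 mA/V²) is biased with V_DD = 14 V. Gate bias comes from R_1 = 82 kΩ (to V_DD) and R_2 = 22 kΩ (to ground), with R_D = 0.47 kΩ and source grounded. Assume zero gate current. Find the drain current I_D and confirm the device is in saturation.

I_D ≈ 4.2 mA

V_G = V_DD·R_2/(R_1+R_2) = 14×22/104 = 2.96 V. With the source grounded, V_GS = V_G = 2.96 V.
Assume saturation: I_D = (k_n/2)(V_GS − V_t)² = (2.4/2)×(2.96 − 1.1)² = 1.2×1.86² = 4.16 mA.
V_DS = V_DD − I_D·R_D = 14 − 4.16×0.47 = 12 V.
Saturation requires V_DS ≥ V_GS − V_t = 1.86 V; 12 ≥ 1.86 ✓.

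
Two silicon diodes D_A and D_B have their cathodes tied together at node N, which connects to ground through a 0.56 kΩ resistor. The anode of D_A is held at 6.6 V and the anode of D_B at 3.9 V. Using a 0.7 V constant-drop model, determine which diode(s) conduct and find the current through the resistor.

Assume both conduct. Then node N would need to be at both 6.6−0.7 = 5.9 V and 3.9−0.7 = 3.2 V, which is impossible.
Assume only D_A conducts: V_N = 6.6 − 0.7 = 5.9 V, so I_R = 5.9/0.56 = 10.5 mA.
Check D_B: its anode-to-cathode voltage is 3.9 − 5.9 = -2 V < 0.7 V, so it is off. The assumption is consistent.

Only D_A conducts; I_R ≈ 11 mA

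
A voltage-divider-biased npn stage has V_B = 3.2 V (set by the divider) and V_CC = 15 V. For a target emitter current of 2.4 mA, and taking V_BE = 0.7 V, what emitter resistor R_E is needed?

V_E = V_B − V_BE = 3.2 − 0.7 = 2.5 V.
R_E = V_E / I_E = 2.5 / 2.4 = 1.04 kΩ.

R_E ≈ 1 kΩ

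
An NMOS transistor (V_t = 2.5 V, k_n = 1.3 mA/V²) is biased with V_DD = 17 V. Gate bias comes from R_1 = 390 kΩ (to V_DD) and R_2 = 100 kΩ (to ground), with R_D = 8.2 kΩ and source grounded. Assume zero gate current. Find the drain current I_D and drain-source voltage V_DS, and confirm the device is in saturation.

I_D ≈ 0.61 mA, V_DS ≈ 12 V

V_G = V_DD·R_2/(R_1+R_2) = 17×100/490 = 3.47 V. With the source grounded, V_GS = V_G = 3.47 V.
Assume saturation: I_D = (k_n/2)(V_GS − V_t)² = (1.3/2)×(3.47 − 2.5)² = 0.65×0.969² = 0.611 mA.
V_DS = V_DD − I_D·R_D = 17 − 0.611×8.2 = 12 V.
Saturation requires V_DS ≥ V_GS − V_t = 0.969 V; 12 ≥ 0.969 ✓.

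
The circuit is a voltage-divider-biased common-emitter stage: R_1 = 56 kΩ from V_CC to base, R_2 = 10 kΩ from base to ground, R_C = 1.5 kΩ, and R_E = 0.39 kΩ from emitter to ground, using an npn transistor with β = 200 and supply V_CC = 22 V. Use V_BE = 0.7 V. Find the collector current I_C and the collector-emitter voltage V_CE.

Thevenize the base divider: V_Th = V_CC·R_2/(R_1+R_2) = 22×10/66 = 3.33 V, R_Th = R_1‖R_2 = 8.48 kΩ.
Base-emitter loop: V_Th = I_B·R_Th + V_BE + (β+1)I_B·R_E, so I_B = (3.33 − 0.7) / (8.48 + 201×0.39) = 0.0303 mA.
I_C = β·I_B = 200×0.0303 = 6.06 mA, and I_E = (β+1)I_B = 6.09 mA.
V_CE = V_CC − I_C·R_C − I_E·R_E = 22 − 6.06×1.5 − 6.09×0.39 = 10.5 V.
V_CE = 10.5 V > 0.2 V confirms active-region operation.

I_C ≈ 6.1 mA, V_CE ≈ 11 V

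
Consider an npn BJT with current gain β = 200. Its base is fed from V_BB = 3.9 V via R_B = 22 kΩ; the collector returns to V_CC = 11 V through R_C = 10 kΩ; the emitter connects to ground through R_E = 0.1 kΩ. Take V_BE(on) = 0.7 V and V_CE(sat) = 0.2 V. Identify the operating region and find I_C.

Assume active: I_B = (3.9 − 0.7)/(22 + 201×0.1) = 0.076 mA, I_C = β·I_B = 15.2 mA.
Then V_CE = 11 − 15.2×10 − 15.3×0.1 = -143 V < 0.2 V — the active assumption fails.
Re-solve with V_CE = 0.2 V. KCL at the emitter: V_E/R_E = (V_BB−0.7−V_E)/R_B + (V_CC−0.2−V_E)/R_C, giving V_E = 0.121 V.
I_C = (V_CC − 0.2 − V_E)/R_C = (10.8 − 0.121)/10 = 1.07 mA.
Check: I_B = (3.2 − 0.121)/22 = 0.14 mA, and β·I_B = 28 mA > I_C, confirming saturation.

saturation; I_C ≈ 1.1 mA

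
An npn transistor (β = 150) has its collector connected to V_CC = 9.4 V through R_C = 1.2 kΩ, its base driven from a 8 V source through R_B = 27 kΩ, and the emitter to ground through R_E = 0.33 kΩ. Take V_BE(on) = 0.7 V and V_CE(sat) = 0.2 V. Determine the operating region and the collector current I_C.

Assume active: I_B = (8 − 0.7)/(27 + 151×0.33) = 0.095 mA, I_C = β·I_B = 14.3 mA.
Then V_CE = 9.4 − 14.3×1.2 − 14.3×0.33 = -12.4 V < 0.2 V — the active assumption fails.
Re-solve with V_CE = 0.2 V. KCL at the emitter: V_E/R_E = (V_BB−0.7−V_E)/R_B + (V_CC−0.2−V_E)/R_C, giving V_E = 2.03 V.
I_C = (V_CC − 0.2 − V_E)/R_C = (9.2 − 2.03)/1.2 = 5.97 mA.
Check: I_B = (7.3 − 2.03)/27 = 0.195 mA, and β·I_B = 29.3 mA > I_C, confirming saturation.

saturation; I_C ≈ 6 mA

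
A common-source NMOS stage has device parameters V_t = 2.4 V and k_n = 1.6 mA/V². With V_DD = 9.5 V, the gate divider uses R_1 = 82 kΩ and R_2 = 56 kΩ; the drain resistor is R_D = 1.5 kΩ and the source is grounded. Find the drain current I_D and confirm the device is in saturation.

I_D ≈ 1.7 mA

V_G = V_DD·R_2/(R_1+R_2) = 9.5×56/138 = 3.86 V. With the source grounded, V_GS = V_G = 3.86 V.
Assume saturation: I_D = (k_n/2)(V_GS − V_t)² = (1.6/2)×(3.86 − 2.4)² = 0.8×1.46² = 1.69 mA.
V_DS = V_DD − I_D·R_D = 9.5 − 1.69×1.5 = 6.96 V.
Saturation requires V_DS ≥ V_GS − V_t = 1.46 V; 6.96 ≥ 1.46 ✓.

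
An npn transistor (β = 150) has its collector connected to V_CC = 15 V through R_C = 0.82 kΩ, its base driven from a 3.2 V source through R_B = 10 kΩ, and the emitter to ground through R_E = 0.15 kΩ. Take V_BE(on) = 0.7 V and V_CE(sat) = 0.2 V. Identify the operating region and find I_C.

Assume active. Base-emitter loop: I_B = (V_BB − V_BE)/(R_B + (β+1)R_E) = (3.2 − 0.7)/(10 + 151×0.15) = 0.0766 mA.
I_C = β·I_B = 150×0.0766 = 11.5 mA.
V_CE = V_CC − I_C·R_C − I_E·R_E = 15 − 11.5×0.82 − 11.6×0.15 = 3.85 V > V_CE(sat), so the active-region assumption holds.

active; I_C ≈ 11 mA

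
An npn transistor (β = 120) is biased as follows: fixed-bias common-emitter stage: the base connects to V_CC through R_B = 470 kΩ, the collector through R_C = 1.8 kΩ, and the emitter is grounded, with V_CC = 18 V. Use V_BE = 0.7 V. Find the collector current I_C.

Base loop: V_CC = I_B·R_B + V_BE, so I_B = (18 − 0.7)/470 kΩ = 0.0368 mA.
In the active region I_C = β·I_B = 120 × 0.0368 = 4.42 mA.
Collector loop: V_CE = V_CC − I_C·R_C = 18 − 4.42×1.8 = 10 V.
Since V_CE = 10 V > V_CE(sat) ≈ 0.2 V, the transistor is in the active region as assumed.

I_C ≈ 4.4 mA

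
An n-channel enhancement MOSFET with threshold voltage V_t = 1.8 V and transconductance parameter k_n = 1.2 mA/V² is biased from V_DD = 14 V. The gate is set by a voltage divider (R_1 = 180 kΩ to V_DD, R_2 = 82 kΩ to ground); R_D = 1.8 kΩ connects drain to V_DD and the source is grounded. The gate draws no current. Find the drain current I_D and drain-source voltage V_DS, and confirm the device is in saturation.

I_D ≈ 4 mA, V_DS ≈ 6.8 V

V_G = V_DD·R_2/(R_1+R_2) = 14×82/262 = 4.38 V. With the source grounded, V_GS = V_G = 4.38 V.
Assume saturation: I_D = (k_n/2)(V_GS − V_t)² = (1.2/2)×(4.38 − 1.8)² = 0.6×2.58² = 4 mA.
V_DS = V_DD − I_D·R_D = 14 − 4×1.8 = 6.8 V.
Saturation requires V_DS ≥ V_GS − V_t = 2.58 V; 6.8 ≥ 2.58 ✓.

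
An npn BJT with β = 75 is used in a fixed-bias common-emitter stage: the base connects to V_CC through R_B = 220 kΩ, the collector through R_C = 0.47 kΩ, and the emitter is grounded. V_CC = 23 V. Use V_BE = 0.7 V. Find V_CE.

Base loop: V_CC = I_B·R_B + V_BE, so I_B = (23 − 0.7)/220 kΩ = 0.101 mA.
In the active region I_C = β·I_B = 75 × 0.101 = 7.6 mA.
Collector loop: V_CE = V_CC − I_C·R_C = 23 − 7.6×0.47 = 19.4 V.
Since V_CE = 19.4 V > V_CE(sat) ≈ 0.2 V, the transistor is in the active region as assumed.

V_CE ≈ 19 V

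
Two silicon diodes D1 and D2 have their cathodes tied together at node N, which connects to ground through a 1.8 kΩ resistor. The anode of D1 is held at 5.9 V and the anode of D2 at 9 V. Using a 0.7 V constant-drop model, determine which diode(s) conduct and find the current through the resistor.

Only D2 conducts; I_R ≈ 4.6 mA

Assume both conduct. Then node N would need to be at both 5.9−0.7 = 5.2 V and 9−0.7 = 8.3 V, which is impossible.
Assume only D2 conducts: V_N = 9 − 0.7 = 8.3 V, so I_R = 8.3/1.8 = 4.61 mA.
Check D1: its anode-to-cathode voltage is 5.9 − 8.3 = -2.4 V < 0.7 V, so it is off. The assumption is consistent.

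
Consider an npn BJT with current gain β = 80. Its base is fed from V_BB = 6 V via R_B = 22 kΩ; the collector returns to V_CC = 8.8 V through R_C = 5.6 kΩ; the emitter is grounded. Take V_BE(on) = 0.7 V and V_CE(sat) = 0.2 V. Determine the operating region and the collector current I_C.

Assume active: I_B = (6 − 0.7)/22 = 0.241 mA, giving I_C = β·I_B = 19.3 mA.
But then V_CE = 8.8 − 19.3×5.6 = -99.1 V < V_CE(sat) = 0.2 V — impossible in the active region.
So the transistor is saturated. With V_CE = 0.2 V, I_C = (V_CC − 0.2)/R_C = 8.6/5.6 = 1.54 mA.
Check: β·I_B = 19.3 mA > I_C = 1.54 mA, confirming saturation.

saturation; I_C ≈ 1.5 mA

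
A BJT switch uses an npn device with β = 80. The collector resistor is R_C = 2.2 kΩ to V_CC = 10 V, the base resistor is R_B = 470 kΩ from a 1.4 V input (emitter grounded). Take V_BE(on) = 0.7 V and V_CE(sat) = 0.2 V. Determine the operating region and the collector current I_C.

active; I_C ≈ 0.12 mA

Assume active. Base-emitter loop: I_B = (V_BB − V_BE)/R_B = (1.4 − 0.7)/470 = 0.00149 mA.
I_C = β·I_B = 80×0.00149 = 0.119 mA.
V_CE = V_CC − I_C·R_C = 10 − 0.119×2.2 = 9.74 V > V_CE(sat), so the active-region assumption holds.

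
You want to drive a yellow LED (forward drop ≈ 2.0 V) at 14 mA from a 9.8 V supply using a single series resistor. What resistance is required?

The resistor drops V_S − V_D = 9.8 − 2.0 = 7.8 V at 14 mA.
R = 7.8 V / 14 mA = 0.557 kΩ.

R ≈ 0.56 kΩ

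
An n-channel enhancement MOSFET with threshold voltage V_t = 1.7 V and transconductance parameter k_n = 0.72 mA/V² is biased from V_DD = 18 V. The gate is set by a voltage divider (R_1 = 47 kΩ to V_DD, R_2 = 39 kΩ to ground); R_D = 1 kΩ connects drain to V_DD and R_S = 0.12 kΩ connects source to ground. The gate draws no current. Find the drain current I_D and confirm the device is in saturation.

V_G = V_DD·R_2/(R_1+R_2) = 18×39/86 = 8.16 V.
Assume saturation: I_D = (k_n/2)(V_GS − V_t)² with V_GS = V_G − I_D·R_S = 8.16 − 0.12·I_D.
Substituting gives 0.00518·I_D² − 1.56·I_D + 15 = 0, with roots I_D = 9.98 or 291 mA.
The root I_D = 291 mA gives V_GS = -26.7 V ≤ V_t, so take I_D = 9.98 mA.
Then V_GS = 6.97 V and V_DS = V_DD − I_D(R_D+R_S) = 18 − 9.98×1.12 = 6.82 V.
Saturation requires V_DS ≥ V_GS − V_t = 5.27 V; 6.82 ≥ 5.27 ✓.

I_D ≈ 10 mA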